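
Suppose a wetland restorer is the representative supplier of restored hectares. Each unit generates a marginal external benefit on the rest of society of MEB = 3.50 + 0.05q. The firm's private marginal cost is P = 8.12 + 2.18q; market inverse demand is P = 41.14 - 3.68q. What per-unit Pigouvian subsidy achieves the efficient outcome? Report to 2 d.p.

Social marginal cost = private MC − MEB = 4.62 + 2.13q.
Set SMC = demand: 4.62 + 2.13q = 41.14 - 3.68q → q* = 6.2857.
The Pigouvian subsidy equals MEB at q*: 3.50 + 0.05×6.2857 = 3.8143.

subsidy = 3.81 per unit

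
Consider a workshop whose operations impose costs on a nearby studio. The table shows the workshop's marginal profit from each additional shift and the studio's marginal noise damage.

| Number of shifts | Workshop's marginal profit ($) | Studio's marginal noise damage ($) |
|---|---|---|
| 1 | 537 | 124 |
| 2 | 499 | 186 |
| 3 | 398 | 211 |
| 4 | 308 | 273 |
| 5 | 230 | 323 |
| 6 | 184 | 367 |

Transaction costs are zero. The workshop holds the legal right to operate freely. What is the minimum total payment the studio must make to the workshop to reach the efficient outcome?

Left alone the workshop would choose level 6 (marginal profit stays positive).
Efficient level: k* = 4 (marginal profit ≥ marginal noise damage through 4).
The studio must at least cover the workshop's forgone profit from cutting 6→4: 230 + 184 = 414.

$414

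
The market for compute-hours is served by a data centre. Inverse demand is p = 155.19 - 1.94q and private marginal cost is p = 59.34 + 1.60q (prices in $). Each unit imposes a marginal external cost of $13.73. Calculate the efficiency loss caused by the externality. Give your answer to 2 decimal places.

DWL = $26.63

Market equilibrium (private): 59.34 + 1.60q = 155.19 - 1.94q → q_m = 27.0763.
Social marginal cost = private MC + MEC = 73.07 + 1.60q.
Set SMC = demand: 73.07 + 1.60q = 155.19 - 1.94q → q* = 23.1977.
The loss is the area between SMC and demand from q* to q_m; with linear curves that's a triangle of height MEC(q_m).
DWL = ½ × 3.8786 × 13.7300 = 26.6266.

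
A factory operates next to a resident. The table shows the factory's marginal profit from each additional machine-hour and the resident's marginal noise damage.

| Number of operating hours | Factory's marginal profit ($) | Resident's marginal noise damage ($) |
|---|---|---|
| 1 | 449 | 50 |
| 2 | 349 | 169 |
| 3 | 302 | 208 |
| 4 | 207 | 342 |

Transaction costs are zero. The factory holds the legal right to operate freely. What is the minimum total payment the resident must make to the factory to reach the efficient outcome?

$207

Left alone the factory would choose level 4 (marginal profit stays positive).
Efficient level: k* = 3 (marginal profit ≥ marginal noise damage through 3).
The resident must at least cover the factory's forgone profit from cutting 4→3: 207 = 207.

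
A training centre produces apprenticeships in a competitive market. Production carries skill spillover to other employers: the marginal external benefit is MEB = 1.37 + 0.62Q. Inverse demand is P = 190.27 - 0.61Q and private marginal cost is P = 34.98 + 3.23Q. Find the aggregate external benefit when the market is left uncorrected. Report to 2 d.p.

Market equilibrium (private): 34.98 + 3.23Q = 190.27 - 0.61Q → Q_m = 40.4401.
Total external benefit = ∫₀^{Q_m} (1.37 + 0.62Q) dQ = 1.37×40.4401 + ½×0.62×40.4401² = 562.3775.

562.38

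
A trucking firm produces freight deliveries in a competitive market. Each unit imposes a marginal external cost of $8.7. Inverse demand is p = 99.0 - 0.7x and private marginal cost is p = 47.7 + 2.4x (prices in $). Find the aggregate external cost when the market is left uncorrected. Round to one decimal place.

Market equilibrium (private): 47.7 + 2.4x = 99.0 - 0.7x → x_m = 16.5484.
Total external cost = MEC × x_m = 8.7 × 16.5484 = 143.9711.

$144.0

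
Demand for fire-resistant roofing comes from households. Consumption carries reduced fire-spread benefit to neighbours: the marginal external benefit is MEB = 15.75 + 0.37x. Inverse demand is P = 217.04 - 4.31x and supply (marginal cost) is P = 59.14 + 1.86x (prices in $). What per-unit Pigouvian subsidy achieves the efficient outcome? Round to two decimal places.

Social marginal benefit = demand + MEB = 232.79 - 3.94x.
Set SMB = MC: 232.79 - 3.94x = 59.14 + 1.86x → x* = 29.9397.
The Pigouvian subsidy equals MEB at x*: 15.75 + 0.37×29.9397 = 26.8277.

subsidy = $26.83 per unit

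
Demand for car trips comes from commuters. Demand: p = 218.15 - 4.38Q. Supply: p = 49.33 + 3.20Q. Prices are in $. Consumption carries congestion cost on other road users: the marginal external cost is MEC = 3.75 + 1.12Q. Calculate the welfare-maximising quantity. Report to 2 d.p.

Social marginal benefit = demand − MEC = 214.40 - 5.50Q.
Set SMB = MC: 214.40 - 5.50Q = 49.33 + 3.20Q → Q* = 18.9736.

Q* = 18.97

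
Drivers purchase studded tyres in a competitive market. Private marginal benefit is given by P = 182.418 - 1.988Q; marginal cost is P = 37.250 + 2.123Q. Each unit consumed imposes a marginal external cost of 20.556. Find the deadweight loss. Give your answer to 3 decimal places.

Market equilibrium (private): 37.250 + 2.123Q = 182.418 - 1.988Q → Q_m = 35.3121.
Social marginal benefit = demand − MEC = 161.862 - 1.988Q.
Set SMB = MC: 161.862 - 1.988Q = 37.250 + 2.123Q → Q* = 30.3118.
Between Q* and Q_m the wedge MC − SMB runs linearly from 0 to MEC(Q_m), so the loss is a triangle.
DWL = ½ × 5.0003 × 20.5560 = 51.3931.

DWL = 51.393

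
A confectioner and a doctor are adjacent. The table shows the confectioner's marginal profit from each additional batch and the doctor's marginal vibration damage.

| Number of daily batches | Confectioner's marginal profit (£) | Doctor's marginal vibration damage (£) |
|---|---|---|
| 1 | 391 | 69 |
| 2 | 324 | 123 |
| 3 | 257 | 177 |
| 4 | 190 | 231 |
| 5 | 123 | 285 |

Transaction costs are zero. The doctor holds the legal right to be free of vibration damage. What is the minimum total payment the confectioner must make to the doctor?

£369

Efficient level: marginal profit ≥ marginal vibration damage through level 3, so k* = 3.
With the doctor holding the right, the confectioner must at least compensate total damage at k*: 69 + 123 + 177 = 369.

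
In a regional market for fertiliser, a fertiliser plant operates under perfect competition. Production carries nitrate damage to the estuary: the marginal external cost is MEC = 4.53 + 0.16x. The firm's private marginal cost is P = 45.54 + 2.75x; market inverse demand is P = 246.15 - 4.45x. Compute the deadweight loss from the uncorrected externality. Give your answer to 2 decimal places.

Market equilibrium (private): 45.54 + 2.75x = 246.15 - 4.45x → x_m = 27.8625.
Social marginal cost = private MC + MEC = 50.07 + 2.91x.
Set SMC = demand: 50.07 + 2.91x = 246.15 - 4.45x → x* = 26.6413.
The loss is the area between SMC and demand from x* to x_m; with linear curves that's a triangle of height MEC(x_m).
DWL = ½ × 1.2212 × 8.9880 = 5.4881.

DWL = 5.49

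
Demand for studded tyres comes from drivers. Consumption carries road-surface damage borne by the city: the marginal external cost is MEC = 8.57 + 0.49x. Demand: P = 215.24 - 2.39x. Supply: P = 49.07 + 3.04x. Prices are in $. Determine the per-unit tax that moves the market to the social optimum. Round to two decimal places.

Social marginal benefit = demand − MEC = 206.67 - 2.88x.
Set SMB = MC: 206.67 - 2.88x = 49.07 + 3.04x → x* = 26.6216.
The Pigouvian tax equals MEC at x*: 8.57 + 0.49×26.6216 = 21.6146.

tax = $21.61 per unit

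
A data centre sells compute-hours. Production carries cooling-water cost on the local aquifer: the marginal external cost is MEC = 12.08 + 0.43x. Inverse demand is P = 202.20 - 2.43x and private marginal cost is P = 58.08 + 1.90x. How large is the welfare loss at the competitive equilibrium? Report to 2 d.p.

Market equilibrium (private): 58.08 + 1.90x = 202.20 - 2.43x → x_m = 33.2841.
Social marginal cost = private MC + MEC = 70.16 + 2.33x.
Set SMC = demand: 70.16 + 2.33x = 202.20 - 2.43x → x* = 27.7395.
The welfare-loss triangle has base |x_m − x*| and height MEC(x_m) (the vertical gap between SMC and demand is zero at x* and MEC at x_m).
DWL = ½ × 5.5446 × 26.3921 = 73.1668.

DWL = 73.17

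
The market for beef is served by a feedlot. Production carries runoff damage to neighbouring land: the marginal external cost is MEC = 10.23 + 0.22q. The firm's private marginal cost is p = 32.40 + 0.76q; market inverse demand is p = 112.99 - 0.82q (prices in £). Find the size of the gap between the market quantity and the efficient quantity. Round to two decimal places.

Market equilibrium (private): 32.40 + 0.76q = 112.99 - 0.82q → q_m = 51.0063.
Social marginal cost = private MC + MEC = 42.63 + 0.98q.
Set SMC = demand: 42.63 + 0.98q = 112.99 - 0.82q → q* = 39.0889.
Gap = |51.0063 − 39.0889| = 11.9174.

11.92 units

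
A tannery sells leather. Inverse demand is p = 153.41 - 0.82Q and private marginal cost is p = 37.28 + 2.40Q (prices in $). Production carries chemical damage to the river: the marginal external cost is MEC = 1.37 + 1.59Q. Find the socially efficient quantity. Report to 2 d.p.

Social marginal cost = private MC + MEC = 38.65 + 3.99Q.
Set SMC = demand: 38.65 + 3.99Q = 153.41 - 0.82Q → Q* = 23.8586.

Q* = 23.86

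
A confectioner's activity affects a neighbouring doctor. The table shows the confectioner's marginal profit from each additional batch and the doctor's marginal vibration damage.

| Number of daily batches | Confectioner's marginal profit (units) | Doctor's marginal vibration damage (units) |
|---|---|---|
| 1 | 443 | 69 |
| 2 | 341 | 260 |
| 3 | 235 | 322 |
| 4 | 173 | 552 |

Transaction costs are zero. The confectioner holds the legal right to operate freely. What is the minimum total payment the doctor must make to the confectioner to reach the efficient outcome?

408

Left alone the confectioner would choose level 4 (marginal profit stays positive).
Efficient level: k* = 2 (marginal profit ≥ marginal vibration damage through 2).
The doctor must at least cover the confectioner's forgone profit from cutting 4→2: 235 + 173 = 408.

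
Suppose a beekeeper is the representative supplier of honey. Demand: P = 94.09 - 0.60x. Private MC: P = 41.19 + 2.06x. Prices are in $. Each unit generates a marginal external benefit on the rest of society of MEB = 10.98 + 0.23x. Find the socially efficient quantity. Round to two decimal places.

Social marginal cost = private MC − MEB = 30.21 + 1.83x.
Set SMC = demand: 30.21 + 1.83x = 94.09 - 0.60x → x* = 26.2881.

x* = 26.29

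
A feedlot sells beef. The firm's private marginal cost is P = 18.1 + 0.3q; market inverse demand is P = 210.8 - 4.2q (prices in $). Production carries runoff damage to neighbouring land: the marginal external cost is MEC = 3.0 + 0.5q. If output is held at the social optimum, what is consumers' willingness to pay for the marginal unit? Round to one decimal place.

P = $51.5

Social marginal cost = private MC + MEC = 21.1 + 0.8q.
Set SMC = demand: 21.1 + 0.8q = 210.8 - 4.2q → q* = 37.9400.
Consumer price on the demand curve at q*: 210.8 − 4.2×37.9400 = 51.4520.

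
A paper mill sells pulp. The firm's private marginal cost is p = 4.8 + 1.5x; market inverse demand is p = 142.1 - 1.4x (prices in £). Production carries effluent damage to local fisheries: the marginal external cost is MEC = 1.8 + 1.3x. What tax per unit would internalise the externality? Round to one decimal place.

Social marginal cost = private MC + MEC = 6.6 + 2.8x.
Set SMC = demand: 6.6 + 2.8x = 142.1 - 1.4x → x* = 32.2619.
The Pigouvian tax equals MEC at x*: 1.8 + 1.3×32.2619 = 43.7405.

tax = £43.7 per unit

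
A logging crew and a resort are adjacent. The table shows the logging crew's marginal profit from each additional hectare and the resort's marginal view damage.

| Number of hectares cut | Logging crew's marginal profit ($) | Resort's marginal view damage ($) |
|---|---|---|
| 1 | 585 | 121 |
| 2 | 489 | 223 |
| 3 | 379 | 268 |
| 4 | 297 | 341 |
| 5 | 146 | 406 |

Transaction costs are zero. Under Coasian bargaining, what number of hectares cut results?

Bargaining reaches the level where marginal profit last exceeds marginal view damage.
That holds through level 3 (379 ≥ 268) but not at 4 (297 < 341).

3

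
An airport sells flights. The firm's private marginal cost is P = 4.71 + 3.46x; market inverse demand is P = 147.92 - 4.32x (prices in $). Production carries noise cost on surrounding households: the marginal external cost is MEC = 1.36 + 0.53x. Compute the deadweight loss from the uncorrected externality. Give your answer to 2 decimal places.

Market equilibrium (private): 4.71 + 3.46x = 147.92 - 4.32x → x_m = 18.4075.
Social marginal cost = private MC + MEC = 6.07 + 3.99x.
Set SMC = demand: 6.07 + 3.99x = 147.92 - 4.32x → x* = 17.0698.
Between x* and x_m the wedge SMC − demand runs linearly from 0 to MEC(x_m), so the loss is a triangle.
DWL = ½ × 1.3377 × 11.1160 = 7.4349.

DWL = $7.43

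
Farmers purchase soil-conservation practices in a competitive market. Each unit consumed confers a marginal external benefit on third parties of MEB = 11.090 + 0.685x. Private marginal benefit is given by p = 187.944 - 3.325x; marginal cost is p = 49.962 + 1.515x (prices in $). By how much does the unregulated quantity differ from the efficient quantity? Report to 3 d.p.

7.369 units

Market equilibrium (private): 49.962 + 1.515x = 187.944 - 3.325x → x_m = 28.5087.
Social marginal benefit = demand + MEB = 199.034 - 2.640x.
Set SMB = MC: 199.034 - 2.640x = 49.962 + 1.515x → x* = 35.8777.
Gap = |28.5087 − 35.8777| = 7.3690.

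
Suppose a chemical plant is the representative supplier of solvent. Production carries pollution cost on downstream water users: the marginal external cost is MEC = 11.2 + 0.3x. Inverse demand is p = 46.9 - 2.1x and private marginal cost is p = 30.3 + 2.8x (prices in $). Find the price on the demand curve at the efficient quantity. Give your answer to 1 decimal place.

P = $44.7

Social marginal cost = private MC + MEC = 41.5 + 3.1x.
Set SMC = demand: 41.5 + 3.1x = 46.9 - 2.1x → x* = 1.0385.
Consumer price on the demand curve at x*: 46.9 − 2.1×1.0385 = 44.7192.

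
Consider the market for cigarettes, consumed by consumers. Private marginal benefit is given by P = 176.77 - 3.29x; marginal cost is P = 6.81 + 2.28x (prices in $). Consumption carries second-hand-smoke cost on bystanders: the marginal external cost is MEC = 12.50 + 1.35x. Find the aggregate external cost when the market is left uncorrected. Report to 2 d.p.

Market equilibrium (private): 6.81 + 2.28x = 176.77 - 3.29x → x_m = 30.5135.
Total external cost = ∫₀^{x_m} (12.50 + 1.35x) dx = 12.50×30.5135 + ½×1.35×30.5135² = 1009.8935.

$1009.89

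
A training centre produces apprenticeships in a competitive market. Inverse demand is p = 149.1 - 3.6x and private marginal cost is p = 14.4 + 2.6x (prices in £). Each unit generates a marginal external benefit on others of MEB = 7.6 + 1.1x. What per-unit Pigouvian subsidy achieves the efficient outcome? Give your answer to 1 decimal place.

subsidy = £38.3 per unit

Social marginal cost = private MC − MEB = 6.8 + 1.5x.
Set SMC = demand: 6.8 + 1.5x = 149.1 - 3.6x → x* = 27.9020.
The Pigouvian subsidy equals MEB at x*: 7.6 + 1.1×27.9020 = 38.2922.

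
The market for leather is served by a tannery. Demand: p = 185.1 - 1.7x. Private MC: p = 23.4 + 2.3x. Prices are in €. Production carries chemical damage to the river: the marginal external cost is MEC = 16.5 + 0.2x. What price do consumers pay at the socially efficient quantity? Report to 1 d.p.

Social marginal cost = private MC + MEC = 39.9 + 2.5x.
Set SMC = demand: 39.9 + 2.5x = 185.1 - 1.7x → x* = 34.5714.
Consumer price on the demand curve at x*: 185.1 − 1.7×34.5714 = 126.3286.

P = €126.3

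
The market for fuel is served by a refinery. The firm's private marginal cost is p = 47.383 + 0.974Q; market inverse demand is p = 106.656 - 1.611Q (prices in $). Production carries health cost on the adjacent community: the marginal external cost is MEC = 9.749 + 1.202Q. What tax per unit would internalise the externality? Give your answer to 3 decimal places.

Social marginal cost = private MC + MEC = 57.132 + 2.176Q.
Set SMC = demand: 57.132 + 2.176Q = 106.656 - 1.611Q → Q* = 13.0774.
The Pigouvian tax equals MEC at Q*: 9.749 + 1.202×13.0774 = 25.4680.

tax = $25.468 per unit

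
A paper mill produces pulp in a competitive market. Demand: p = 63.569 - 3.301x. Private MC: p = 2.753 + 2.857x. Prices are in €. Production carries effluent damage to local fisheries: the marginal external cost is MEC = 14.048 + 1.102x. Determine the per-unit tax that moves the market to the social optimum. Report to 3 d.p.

Social marginal cost = private MC + MEC = 16.801 + 3.959x.
Set SMC = demand: 16.801 + 3.959x = 63.569 - 3.301x → x* = 6.4419.
The Pigouvian tax equals MEC at x*: 14.048 + 1.102×6.4419 = 21.1470.

tax = €21.147 per unit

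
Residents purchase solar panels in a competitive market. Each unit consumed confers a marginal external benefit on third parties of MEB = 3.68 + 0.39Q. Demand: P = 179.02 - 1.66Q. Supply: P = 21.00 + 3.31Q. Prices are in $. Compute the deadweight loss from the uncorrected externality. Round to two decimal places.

DWL = $28.23

Market equilibrium (private): 21.00 + 3.31Q = 179.02 - 1.66Q → Q_m = 31.7948.
Social marginal benefit = demand + MEB = 182.70 - 1.27Q.
Set SMB = MC: 182.70 - 1.27Q = 21.00 + 3.31Q → Q* = 35.3057.
Between Q* and Q_m the wedge SMB − MC runs linearly from 0 to MEB(Q_m), so the loss is a triangle.
DWL = ½ × 3.5109 × 16.0800 = 28.2276.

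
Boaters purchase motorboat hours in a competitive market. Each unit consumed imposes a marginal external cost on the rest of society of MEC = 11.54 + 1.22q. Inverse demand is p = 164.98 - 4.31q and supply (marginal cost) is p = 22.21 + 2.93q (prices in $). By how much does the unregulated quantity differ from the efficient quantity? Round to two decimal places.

4.21 units

Market equilibrium (private): 22.21 + 2.93q = 164.98 - 4.31q → q_m = 19.7196.
Social marginal benefit = demand − MEC = 153.44 - 5.53q.
Set SMB = MC: 153.44 - 5.53q = 22.21 + 2.93q → q* = 15.5118.
Gap = |19.7196 − 15.5118| = 4.2078.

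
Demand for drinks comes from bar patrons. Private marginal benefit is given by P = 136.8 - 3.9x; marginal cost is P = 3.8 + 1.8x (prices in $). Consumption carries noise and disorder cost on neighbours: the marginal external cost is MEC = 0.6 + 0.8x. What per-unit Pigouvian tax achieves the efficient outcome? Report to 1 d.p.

Social marginal benefit = demand − MEC = 136.2 - 4.7x.
Set SMB = MC: 136.2 - 4.7x = 3.8 + 1.8x → x* = 20.3692.
The Pigouvian tax equals MEC at x*: 0.6 + 0.8×20.3692 = 16.8954.

tax = $16.9 per unit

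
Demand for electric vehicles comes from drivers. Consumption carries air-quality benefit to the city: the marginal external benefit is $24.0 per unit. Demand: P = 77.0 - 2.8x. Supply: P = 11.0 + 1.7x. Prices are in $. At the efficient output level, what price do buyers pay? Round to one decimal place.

Social marginal benefit = demand + MEB = 101.0 - 2.8x.
Set SMB = MC: 101.0 - 2.8x = 11.0 + 1.7x → x* = 20.0000.
Consumer price on the demand curve at x*: 77.0 − 2.8×20.0000 = 21.0000.

P = $21.0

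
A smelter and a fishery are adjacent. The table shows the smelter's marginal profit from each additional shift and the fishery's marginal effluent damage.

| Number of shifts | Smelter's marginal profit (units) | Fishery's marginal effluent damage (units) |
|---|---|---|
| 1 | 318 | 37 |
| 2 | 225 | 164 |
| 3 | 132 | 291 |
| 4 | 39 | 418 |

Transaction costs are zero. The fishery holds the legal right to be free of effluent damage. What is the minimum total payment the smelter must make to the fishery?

Efficient level: marginal profit ≥ marginal effluent damage through level 2, so k* = 2.
With the fishery holding the right, the smelter must at least compensate total damage at k*: 37 + 164 = 201.

201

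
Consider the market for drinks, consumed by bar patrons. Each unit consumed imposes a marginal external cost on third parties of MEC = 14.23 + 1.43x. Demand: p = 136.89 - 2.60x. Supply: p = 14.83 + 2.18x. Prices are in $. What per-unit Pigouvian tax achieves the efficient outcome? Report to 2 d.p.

Social marginal benefit = demand − MEC = 122.66 - 4.03x.
Set SMB = MC: 122.66 - 4.03x = 14.83 + 2.18x → x* = 17.3639.
The Pigouvian tax equals MEC at x*: 14.23 + 1.43×17.3639 = 39.0604.

tax = $39.06 per unit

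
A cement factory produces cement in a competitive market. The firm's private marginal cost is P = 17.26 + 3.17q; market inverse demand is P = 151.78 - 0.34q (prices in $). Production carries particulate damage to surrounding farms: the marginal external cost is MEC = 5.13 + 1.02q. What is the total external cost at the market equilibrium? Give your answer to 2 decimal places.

$945.69

Market equilibrium (private): 17.26 + 3.17q = 151.78 - 0.34q → q_m = 38.3248.
Total external cost = ∫₀^{q_m} (5.13 + 1.02q) dq = 5.13×38.3248 + ½×1.02×38.3248² = 945.6893.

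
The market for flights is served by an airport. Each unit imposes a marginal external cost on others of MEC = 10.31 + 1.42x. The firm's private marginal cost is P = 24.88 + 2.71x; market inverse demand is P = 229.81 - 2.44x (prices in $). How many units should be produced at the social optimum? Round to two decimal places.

x* = 29.62

Social marginal cost = private MC + MEC = 35.19 + 4.13x.
Set SMC = demand: 35.19 + 4.13x = 229.81 - 2.44x → x* = 29.6225.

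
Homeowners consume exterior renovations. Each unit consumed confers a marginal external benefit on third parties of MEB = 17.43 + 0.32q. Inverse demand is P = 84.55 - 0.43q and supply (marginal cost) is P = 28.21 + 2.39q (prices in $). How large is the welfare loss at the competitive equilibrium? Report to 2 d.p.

DWL = $113.51

Market equilibrium (private): 28.21 + 2.39q = 84.55 - 0.43q → q_m = 19.9787.
Social marginal benefit = demand + MEB = 101.98 - 0.11q.
Set SMB = MC: 101.98 - 0.11q = 28.21 + 2.39q → q* = 29.5080.
Between q* and q_m the wedge SMB − MC runs linearly from 0 to MEB(q_m), so the loss is a triangle.
DWL = ½ × 9.5293 × 23.8232 = 113.5092.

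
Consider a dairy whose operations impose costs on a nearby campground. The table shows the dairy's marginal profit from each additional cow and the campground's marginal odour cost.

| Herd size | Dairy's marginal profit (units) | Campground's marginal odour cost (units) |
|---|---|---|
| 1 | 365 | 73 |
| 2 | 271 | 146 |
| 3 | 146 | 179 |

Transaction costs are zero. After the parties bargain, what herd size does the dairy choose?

Bargaining reaches the level where marginal profit last exceeds marginal odour cost.
That holds through level 2 (271 ≥ 146) but not at 3 (146 < 179).

2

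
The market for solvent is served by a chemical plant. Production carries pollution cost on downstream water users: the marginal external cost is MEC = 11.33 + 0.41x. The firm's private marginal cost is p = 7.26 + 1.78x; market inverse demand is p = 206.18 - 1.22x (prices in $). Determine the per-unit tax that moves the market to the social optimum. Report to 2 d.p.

tax = $33.88 per unit

Social marginal cost = private MC + MEC = 18.59 + 2.19x.
Set SMC = demand: 18.59 + 2.19x = 206.18 - 1.22x → x* = 55.0117.
The Pigouvian tax equals MEC at x*: 11.33 + 0.41×55.0117 = 33.8848.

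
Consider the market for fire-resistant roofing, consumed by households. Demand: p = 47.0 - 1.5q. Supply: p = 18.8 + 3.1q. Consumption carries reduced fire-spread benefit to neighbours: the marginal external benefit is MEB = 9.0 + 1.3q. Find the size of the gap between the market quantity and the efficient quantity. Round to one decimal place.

5.1 units

Market equilibrium (private): 18.8 + 3.1q = 47.0 - 1.5q → q_m = 6.1304.
Social marginal benefit = demand + MEB = 56.0 - 0.2q.
Set SMB = MC: 56.0 - 0.2q = 18.8 + 3.1q → q* = 11.2727.
Gap = |6.1304 − 11.2727| = 5.1423.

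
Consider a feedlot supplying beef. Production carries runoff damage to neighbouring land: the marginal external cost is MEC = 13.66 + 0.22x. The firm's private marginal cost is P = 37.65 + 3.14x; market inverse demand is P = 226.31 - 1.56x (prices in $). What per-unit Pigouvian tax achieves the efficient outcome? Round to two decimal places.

tax = $21.49 per unit

Social marginal cost = private MC + MEC = 51.31 + 3.36x.
Set SMC = demand: 51.31 + 3.36x = 226.31 - 1.56x → x* = 35.5691.
The Pigouvian tax equals MEC at x*: 13.66 + 0.22×35.5691 = 21.4852.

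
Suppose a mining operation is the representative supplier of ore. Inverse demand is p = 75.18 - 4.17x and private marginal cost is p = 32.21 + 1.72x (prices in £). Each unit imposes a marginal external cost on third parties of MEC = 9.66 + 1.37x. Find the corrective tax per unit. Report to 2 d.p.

Social marginal cost = private MC + MEC = 41.87 + 3.09x.
Set SMC = demand: 41.87 + 3.09x = 75.18 - 4.17x → x* = 4.5882.
The Pigouvian tax equals MEC at x*: 9.66 + 1.37×4.5882 = 15.9458.

tax = £15.95 per unit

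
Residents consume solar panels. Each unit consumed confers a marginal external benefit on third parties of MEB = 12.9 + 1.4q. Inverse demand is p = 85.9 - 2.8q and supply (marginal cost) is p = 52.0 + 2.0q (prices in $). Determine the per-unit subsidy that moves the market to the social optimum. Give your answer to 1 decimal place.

Social marginal benefit = demand + MEB = 98.8 - 1.4q.
Set SMB = MC: 98.8 - 1.4q = 52.0 + 2.0q → q* = 13.7647.
The Pigouvian subsidy equals MEB at q*: 12.9 + 1.4×13.7647 = 32.1706.

subsidy = $32.2 per unit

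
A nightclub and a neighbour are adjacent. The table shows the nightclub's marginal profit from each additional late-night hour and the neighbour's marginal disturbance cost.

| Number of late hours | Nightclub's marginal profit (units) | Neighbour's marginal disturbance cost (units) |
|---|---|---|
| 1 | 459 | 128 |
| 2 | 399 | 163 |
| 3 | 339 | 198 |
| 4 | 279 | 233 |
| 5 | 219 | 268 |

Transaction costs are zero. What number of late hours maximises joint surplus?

4

Bargaining reaches the level where marginal profit last exceeds marginal disturbance cost.
That holds through level 4 (279 ≥ 233) but not at 5 (219 < 268).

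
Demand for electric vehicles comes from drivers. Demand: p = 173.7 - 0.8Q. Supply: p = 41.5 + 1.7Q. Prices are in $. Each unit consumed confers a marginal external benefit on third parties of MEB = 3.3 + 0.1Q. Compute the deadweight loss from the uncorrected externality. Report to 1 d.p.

DWL = $15.4

Market equilibrium (private): 41.5 + 1.7Q = 173.7 - 0.8Q → Q_m = 52.8800.
Social marginal benefit = demand + MEB = 177.0 - 0.7Q.
Set SMB = MC: 177.0 - 0.7Q = 41.5 + 1.7Q → Q* = 56.4583.
Between Q* and Q_m the wedge SMB − MC runs linearly from 0 to MEB(Q_m), so the loss is a triangle.
DWL = ½ × 3.5783 × 8.5880 = 15.3652.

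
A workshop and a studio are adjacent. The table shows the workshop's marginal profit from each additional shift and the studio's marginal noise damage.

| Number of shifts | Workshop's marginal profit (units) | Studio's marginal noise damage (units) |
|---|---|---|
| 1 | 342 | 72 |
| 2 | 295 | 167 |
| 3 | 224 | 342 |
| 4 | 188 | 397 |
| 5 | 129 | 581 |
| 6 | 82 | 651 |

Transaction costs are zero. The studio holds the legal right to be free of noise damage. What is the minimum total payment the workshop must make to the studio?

239

Efficient level: marginal profit ≥ marginal noise damage through level 2, so k* = 2.
With the studio holding the right, the workshop must at least compensate total damage at k*: 72 + 167 = 239.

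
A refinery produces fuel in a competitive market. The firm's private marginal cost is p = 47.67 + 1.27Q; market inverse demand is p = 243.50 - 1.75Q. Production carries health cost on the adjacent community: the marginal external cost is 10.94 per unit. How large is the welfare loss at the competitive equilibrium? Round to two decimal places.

Market equilibrium (private): 47.67 + 1.27Q = 243.50 - 1.75Q → Q_m = 64.8444.
Social marginal cost = private MC + MEC = 58.61 + 1.27Q.
Set SMC = demand: 58.61 + 1.27Q = 243.50 - 1.75Q → Q* = 61.2219.
The welfare-loss triangle has base |Q_m − Q*| and height MEC(Q_m) (the vertical gap between SMC and demand is zero at Q* and MEC at Q_m).
DWL = ½ × 3.6225 × 10.9400 = 19.8151.

DWL = 19.82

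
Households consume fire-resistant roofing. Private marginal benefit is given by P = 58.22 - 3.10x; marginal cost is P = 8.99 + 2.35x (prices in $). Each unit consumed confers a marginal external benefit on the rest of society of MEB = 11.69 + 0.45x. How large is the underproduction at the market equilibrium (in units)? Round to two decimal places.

Market equilibrium (private): 8.99 + 2.35x = 58.22 - 3.10x → x_m = 9.0330.
Social marginal benefit = demand + MEB = 69.91 - 2.65x.
Set SMB = MC: 69.91 - 2.65x = 8.99 + 2.35x → x* = 12.1840.
Gap = |9.0330 − 12.1840| = 3.1510.

3.15 units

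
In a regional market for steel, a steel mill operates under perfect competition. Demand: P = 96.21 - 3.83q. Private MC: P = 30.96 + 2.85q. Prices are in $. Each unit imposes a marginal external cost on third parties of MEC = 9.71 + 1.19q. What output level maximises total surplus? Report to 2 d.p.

q* = 7.06

Social marginal cost = private MC + MEC = 40.67 + 4.04q.
Set SMC = demand: 40.67 + 4.04q = 96.21 - 3.83q → q* = 7.0572.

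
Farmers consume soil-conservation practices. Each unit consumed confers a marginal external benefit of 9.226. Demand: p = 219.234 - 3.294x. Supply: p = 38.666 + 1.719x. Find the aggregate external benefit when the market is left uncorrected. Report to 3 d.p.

Market equilibrium (private): 38.666 + 1.719x = 219.234 - 3.294x → x_m = 36.0199.
Total external benefit = MEB × x_m = 9.226 × 36.0199 = 332.3196.

332.320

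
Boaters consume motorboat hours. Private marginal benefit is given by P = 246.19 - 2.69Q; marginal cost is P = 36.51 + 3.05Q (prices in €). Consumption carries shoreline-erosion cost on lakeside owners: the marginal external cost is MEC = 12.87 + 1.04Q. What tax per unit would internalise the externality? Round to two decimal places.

Social marginal benefit = demand − MEC = 233.32 - 3.73Q.
Set SMB = MC: 233.32 - 3.73Q = 36.51 + 3.05Q → Q* = 29.0280.
The Pigouvian tax equals MEC at Q*: 12.87 + 1.04×29.0280 = 43.0591.

tax = €43.06 per unit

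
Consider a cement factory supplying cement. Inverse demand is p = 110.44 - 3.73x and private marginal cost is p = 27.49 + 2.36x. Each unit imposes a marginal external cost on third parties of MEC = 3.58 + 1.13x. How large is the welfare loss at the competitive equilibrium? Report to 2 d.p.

DWL = 24.92

Market equilibrium (private): 27.49 + 2.36x = 110.44 - 3.73x → x_m = 13.6207.
Social marginal cost = private MC + MEC = 31.07 + 3.49x.
Set SMC = demand: 31.07 + 3.49x = 110.44 - 3.73x → x* = 10.9931.
The welfare-loss triangle has base |x_m − x*| and height MEC(x_m) (the vertical gap between SMC and demand is zero at x* and MEC at x_m).
DWL = ½ × 2.6276 × 18.9714 = 24.9246.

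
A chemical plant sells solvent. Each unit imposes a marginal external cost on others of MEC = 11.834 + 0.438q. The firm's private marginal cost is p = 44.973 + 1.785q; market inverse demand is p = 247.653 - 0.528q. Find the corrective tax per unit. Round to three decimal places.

Social marginal cost = private MC + MEC = 56.807 + 2.223q.
Set SMC = demand: 56.807 + 2.223q = 247.653 - 0.528q → q* = 69.3733.
The Pigouvian tax equals MEC at q*: 11.834 + 0.438×69.3733 = 42.2195.

tax = 42.220 per unit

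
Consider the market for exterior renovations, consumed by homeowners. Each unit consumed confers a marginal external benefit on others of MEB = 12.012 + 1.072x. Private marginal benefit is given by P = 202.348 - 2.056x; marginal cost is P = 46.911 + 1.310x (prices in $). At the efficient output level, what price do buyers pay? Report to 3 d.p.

P = $52.272

Social marginal benefit = demand + MEB = 214.360 - 0.984x.
Set SMB = MC: 214.360 - 0.984x = 46.911 + 1.310x → x* = 72.9943.
Consumer price on the demand curve at x*: 202.348 − 2.056×72.9943 = 52.2717.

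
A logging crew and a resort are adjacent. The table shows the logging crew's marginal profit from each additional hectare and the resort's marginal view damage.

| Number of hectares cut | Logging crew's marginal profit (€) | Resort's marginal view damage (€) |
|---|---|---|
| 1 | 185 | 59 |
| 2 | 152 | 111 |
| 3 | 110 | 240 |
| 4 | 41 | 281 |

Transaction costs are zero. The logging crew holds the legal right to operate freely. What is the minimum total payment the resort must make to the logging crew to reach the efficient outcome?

Left alone the logging crew would choose level 4 (marginal profit stays positive).
Efficient level: k* = 2 (marginal profit ≥ marginal view damage through 2).
The resort must at least cover the logging crew's forgone profit from cutting 4→2: 110 + 41 = 151.

€151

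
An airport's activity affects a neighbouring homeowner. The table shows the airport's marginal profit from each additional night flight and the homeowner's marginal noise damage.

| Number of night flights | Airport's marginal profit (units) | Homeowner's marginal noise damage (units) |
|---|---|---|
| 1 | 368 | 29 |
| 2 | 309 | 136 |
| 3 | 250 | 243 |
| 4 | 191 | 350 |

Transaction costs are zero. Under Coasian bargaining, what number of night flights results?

Bargaining reaches the level where marginal profit last exceeds marginal noise damage.
That holds through level 3 (250 ≥ 243) but not at 4 (191 < 350).

3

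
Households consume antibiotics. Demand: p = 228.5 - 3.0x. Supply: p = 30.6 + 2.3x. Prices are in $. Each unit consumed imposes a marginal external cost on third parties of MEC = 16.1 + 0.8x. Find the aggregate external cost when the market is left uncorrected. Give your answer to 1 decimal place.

Market equilibrium (private): 30.6 + 2.3x = 228.5 - 3.0x → x_m = 37.3396.
Total external cost = ∫₀^{x_m} (16.1 + 0.8x) dx = 16.1×37.3396 + ½×0.8×37.3396² = 1158.8659.

$1158.9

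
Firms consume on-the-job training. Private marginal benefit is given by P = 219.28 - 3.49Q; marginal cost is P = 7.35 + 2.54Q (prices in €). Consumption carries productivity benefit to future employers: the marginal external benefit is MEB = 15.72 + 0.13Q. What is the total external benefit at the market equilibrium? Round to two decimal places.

Market equilibrium (private): 7.35 + 2.54Q = 219.28 - 3.49Q → Q_m = 35.1459.
Total external benefit = ∫₀^{Q_m} (15.72 + 0.13Q) dQ = 15.72×35.1459 + ½×0.13×35.1459² = 632.7838.

€632.78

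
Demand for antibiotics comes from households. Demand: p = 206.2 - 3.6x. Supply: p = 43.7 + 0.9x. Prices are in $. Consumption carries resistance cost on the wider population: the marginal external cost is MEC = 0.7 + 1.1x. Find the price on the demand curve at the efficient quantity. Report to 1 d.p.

P = $102.2

Social marginal benefit = demand − MEC = 205.5 - 4.7x.
Set SMB = MC: 205.5 - 4.7x = 43.7 + 0.9x → x* = 28.8929.
Consumer price on the demand curve at x*: 206.2 − 3.6×28.8929 = 102.1856.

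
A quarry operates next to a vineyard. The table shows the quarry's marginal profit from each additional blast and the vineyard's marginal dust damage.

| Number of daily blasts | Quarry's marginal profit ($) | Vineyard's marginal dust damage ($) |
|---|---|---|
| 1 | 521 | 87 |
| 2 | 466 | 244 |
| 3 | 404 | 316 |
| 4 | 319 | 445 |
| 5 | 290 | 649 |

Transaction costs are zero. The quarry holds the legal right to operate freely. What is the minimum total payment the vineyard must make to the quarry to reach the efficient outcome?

Left alone the quarry would choose level 5 (marginal profit stays positive).
Efficient level: k* = 3 (marginal profit ≥ marginal dust damage through 3).
The vineyard must at least cover the quarry's forgone profit from cutting 5→3: 319 + 290 = 609.

$609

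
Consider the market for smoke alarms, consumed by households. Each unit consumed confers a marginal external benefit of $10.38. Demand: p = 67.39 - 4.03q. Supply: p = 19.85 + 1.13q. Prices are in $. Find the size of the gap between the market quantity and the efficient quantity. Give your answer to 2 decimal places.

Market equilibrium (private): 19.85 + 1.13q = 67.39 - 4.03q → q_m = 9.2132.
Social marginal benefit = demand + MEB = 77.77 - 4.03q.
Set SMB = MC: 77.77 - 4.03q = 19.85 + 1.13q → q* = 11.2248.
Gap = |9.2132 − 11.2248| = 2.0116.

2.01 units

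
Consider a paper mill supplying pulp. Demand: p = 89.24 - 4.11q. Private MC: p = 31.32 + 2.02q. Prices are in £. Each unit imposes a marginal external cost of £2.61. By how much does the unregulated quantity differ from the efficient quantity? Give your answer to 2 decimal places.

Market equilibrium (private): 31.32 + 2.02q = 89.24 - 4.11q → q_m = 9.4486.
Social marginal cost = private MC + MEC = 33.93 + 2.02q.
Set SMC = demand: 33.93 + 2.02q = 89.24 - 4.11q → q* = 9.0228.
Gap = |9.4486 − 9.0228| = 0.4258.

0.43 units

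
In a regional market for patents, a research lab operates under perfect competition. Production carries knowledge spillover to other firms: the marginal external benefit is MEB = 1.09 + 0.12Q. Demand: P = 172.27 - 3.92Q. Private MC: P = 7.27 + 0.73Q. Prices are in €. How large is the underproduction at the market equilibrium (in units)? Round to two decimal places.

Market equilibrium (private): 7.27 + 0.73Q = 172.27 - 3.92Q → Q_m = 35.4839.
Social marginal cost = private MC − MEB = 6.18 + 0.61Q.
Set SMC = demand: 6.18 + 0.61Q = 172.27 - 3.92Q → Q* = 36.6645.
Gap = |35.4839 − 36.6645| = 1.1806.

1.18 units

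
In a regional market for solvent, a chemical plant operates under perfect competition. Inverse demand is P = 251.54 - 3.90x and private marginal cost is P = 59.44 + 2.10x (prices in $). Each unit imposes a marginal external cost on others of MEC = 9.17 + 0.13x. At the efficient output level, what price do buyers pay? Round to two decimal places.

P = $135.16

Social marginal cost = private MC + MEC = 68.61 + 2.23x.
Set SMC = demand: 68.61 + 2.23x = 251.54 - 3.90x → x* = 29.8418.
Consumer price on the demand curve at x*: 251.54 − 3.90×29.8418 = 135.1570.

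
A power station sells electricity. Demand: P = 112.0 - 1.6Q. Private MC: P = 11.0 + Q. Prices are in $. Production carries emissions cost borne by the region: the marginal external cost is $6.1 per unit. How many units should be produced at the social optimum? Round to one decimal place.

Social marginal cost = private MC + MEC = 17.1 + Q.
Set SMC = demand: 17.1 + Q = 112.0 - 1.6Q → Q* = 36.5000.

Q* = 36.5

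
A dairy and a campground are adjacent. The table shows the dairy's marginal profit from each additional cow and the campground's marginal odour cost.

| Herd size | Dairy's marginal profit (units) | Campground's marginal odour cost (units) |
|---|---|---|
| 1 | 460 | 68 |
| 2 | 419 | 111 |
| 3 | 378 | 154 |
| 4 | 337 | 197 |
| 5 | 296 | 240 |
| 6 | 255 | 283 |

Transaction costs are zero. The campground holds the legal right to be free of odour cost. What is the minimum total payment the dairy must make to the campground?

Efficient level: marginal profit ≥ marginal odour cost through level 5, so k* = 5.
With the campground holding the right, the dairy must at least compensate total damage at k*: 68 + 111 + 154 + 197 + 240 = 770.

770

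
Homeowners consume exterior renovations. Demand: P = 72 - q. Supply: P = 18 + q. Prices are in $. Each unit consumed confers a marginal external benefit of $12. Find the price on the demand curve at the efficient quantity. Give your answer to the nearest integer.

Social marginal benefit = demand + MEB = 84 - q.
Set SMB = MC: 84 - q = 18 + q → q* = 33.0000.
Consumer price on the demand curve at q*: 72 − 1×33.0000 = 39.0000.

P = $39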